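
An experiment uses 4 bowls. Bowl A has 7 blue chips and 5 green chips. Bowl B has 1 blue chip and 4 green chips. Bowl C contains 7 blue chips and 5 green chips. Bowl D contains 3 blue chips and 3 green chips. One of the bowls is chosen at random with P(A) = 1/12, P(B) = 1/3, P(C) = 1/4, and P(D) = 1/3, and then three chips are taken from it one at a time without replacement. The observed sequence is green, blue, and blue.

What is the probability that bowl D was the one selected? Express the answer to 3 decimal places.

0.485

The likelihood of the observed sequence under each hypothesis: P(data | bowl A) = (5/12)(7/11)(6/10) = 7/44; P(data | bowl B) = (4/5)(1/4)(0/3) = 0; P(data | bowl C) = (5/12)(7/11)(6/10) = 7/44; P(data | bowl D) = (3/6)(3/5)(2/4) = 3/20.
Weighting by the prior gives 1/12 · 7/44 = 7/528, 1/3 · 0 = 0, 1/4 · 7/44 = 7/176, 1/3 · 3/20 = 1/20; summing to 17/165.
So P(bowl D | data) = (1/20) / (17/165) = 33/68.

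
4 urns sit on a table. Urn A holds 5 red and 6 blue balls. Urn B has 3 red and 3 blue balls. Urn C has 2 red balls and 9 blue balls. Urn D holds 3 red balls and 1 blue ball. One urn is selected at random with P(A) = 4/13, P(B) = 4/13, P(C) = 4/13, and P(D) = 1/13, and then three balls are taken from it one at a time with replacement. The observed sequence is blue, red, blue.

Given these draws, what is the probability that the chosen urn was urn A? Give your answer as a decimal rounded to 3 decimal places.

0.344

The likelihood of the observed sequence under each hypothesis: P(data | urn A) = (6/11)(5/11)(6/11) = 0.13524; P(data | urn B) = (3/6)(3/6)(3/6) = 0.125; P(data | urn C) = (9/11)(2/11)(9/11) = 0.12171; P(data | urn D) = (1/4)(3/4)(1/4) = 0.046875.
Weighting by the prior gives 4/13 · 0.13524 = 0.041611, 4/13 · 0.125 = 0.038462, 4/13 · 0.12171 = 0.03745, 1/13 · 0.046875 = 0.0036058; these sum to 0.12113.
So P(urn A | data) = (0.041611) / (0.12113) = 0.34353.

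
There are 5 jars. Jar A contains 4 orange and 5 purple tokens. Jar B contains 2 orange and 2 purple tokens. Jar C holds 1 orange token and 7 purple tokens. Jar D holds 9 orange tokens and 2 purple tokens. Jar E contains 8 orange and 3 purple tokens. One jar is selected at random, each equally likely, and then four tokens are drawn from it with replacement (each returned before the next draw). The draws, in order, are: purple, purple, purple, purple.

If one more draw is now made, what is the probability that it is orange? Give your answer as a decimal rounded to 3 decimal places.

Under each hypothesis, the probability of the observed sequence is: P(data | jar A) = (5/9)(5/9)(5/9)(5/9) = 0.09526; P(data | jar B) = (2/4)(2/4)(2/4)(2/4) = 0.0625; P(data | jar C) = (7/8)(7/8)(7/8)(7/8) = 0.58618; P(data | jar D) = (2/11)(2/11)(2/11)(2/11) = 0.0010928; P(data | jar E) = (3/11)(3/11)(3/11)(3/11) = 0.0055324.
Multiplying each by its prior: 1/5 · 0.09526 = 0.019052, 1/5 · 0.0625 = 0.0125, 1/5 · 0.58618 = 0.11724, 1/5 · 0.0010928 = 0.00021856, 1/5 · 0.0055324 = 0.0011065; with total 0.15011.
Normalising, the posterior is P(jar A | data) = 0.12692, P(jar B | data) = 0.08327, P(jar C | data) = 0.78099, P(jar D | data) = 0.001456, P(jar E | data) = 0.007371.
Averaging over the posterior, P(orange next | data) = (4/9)(0.12692) + (1/2)(0.08327) + (1/8)(0.78099) + (9/11)(0.001456) + (8/11)(0.007371) = 0.20222.

0.202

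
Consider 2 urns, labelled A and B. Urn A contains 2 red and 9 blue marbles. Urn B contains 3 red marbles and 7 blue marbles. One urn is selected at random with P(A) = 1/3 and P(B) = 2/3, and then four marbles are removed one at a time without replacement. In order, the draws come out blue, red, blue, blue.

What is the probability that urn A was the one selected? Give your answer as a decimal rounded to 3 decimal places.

Compute the likelihood of the observed sequence for each case: P(data | urn A) = (9/11)(2/10)(8/9)(7/8) = 7/55; P(data | urn B) = (7/10)(3/9)(6/8)(5/7) = 1/8.
The prior-weighted likelihoods are 1/3 · 7/55 = 7/165, 2/3 · 1/8 = 1/12; with total 83/660.
Therefore the posterior P(urn A | data) = (7/165) / (83/660) = 28/83.

0.337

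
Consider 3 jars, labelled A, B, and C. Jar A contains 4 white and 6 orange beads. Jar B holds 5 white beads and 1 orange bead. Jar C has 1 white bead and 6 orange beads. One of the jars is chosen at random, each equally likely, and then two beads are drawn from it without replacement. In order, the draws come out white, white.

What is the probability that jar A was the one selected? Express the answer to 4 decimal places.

For each hypothesis, P(data | H) works out to: P(data | jar A) = (4/10)(3/9) = 2/15; P(data | jar B) = (5/6)(4/5) = 2/3; P(data | jar C) = (1/7)(0/6) = 0.
Multiplying each by its prior: 1/3 · 2/15 = 2/45, 1/3 · 2/3 = 2/9, 1/3 · 0 = 0; summing to 4/15.
By Bayes' rule, P(jar A | data) = (2/45) / (4/15) = 1/6.

0.1667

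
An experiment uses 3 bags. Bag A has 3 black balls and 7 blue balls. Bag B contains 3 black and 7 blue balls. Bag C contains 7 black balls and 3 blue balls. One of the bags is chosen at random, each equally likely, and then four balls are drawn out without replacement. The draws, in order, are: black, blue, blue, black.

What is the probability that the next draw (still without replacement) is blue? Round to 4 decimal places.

0.6111

For each hypothesis, P(data | H) works out to: P(data | bag A) = (3/10)(7/9)(6/8)(2/7) = 1/20; P(data | bag B) = (3/10)(7/9)(6/8)(2/7) = 1/20; P(data | bag C) = (7/10)(3/9)(2/8)(6/7) = 1/20.
Multiplying each by its prior: 1/3 · 1/20 = 1/60, 1/3 · 1/20 = 1/60, 1/3 · 1/20 = 1/60; with total 1/20.
Dividing through by the total gives posterior P(bag A | data) = 1/3, P(bag B | data) = 1/3, P(bag C | data) = 1/3.
The predictive probability is P(blue next | data) = (5/6)(1/3) + (5/6)(1/3) + (1/6)(1/3) = 11/18.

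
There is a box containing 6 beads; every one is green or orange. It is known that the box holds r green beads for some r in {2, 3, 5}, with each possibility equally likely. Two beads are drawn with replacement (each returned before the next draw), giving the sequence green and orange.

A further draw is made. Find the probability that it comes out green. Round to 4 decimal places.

The likelihood of the observed sequence under each hypothesis: P(data | r = 2) = (2/6)(4/6) = 2/9; P(data | r = 3) = (3/6)(3/6) = 1/4; P(data | r = 5) = (5/6)(1/6) = 5/36.
The prior-weighted likelihoods are 1/3 · 2/9 = 2/27, 1/3 · 1/4 = 1/12, 1/3 · 5/36 = 5/108; summing to 11/54.
Dividing through by the total gives posterior P(r = 2 | data) = 4/11, P(r = 3 | data) = 9/22, P(r = 5 | data) = 5/22.
Averaging over the posterior, P(green next | data) = (1/3)(4/11) + (1/2)(9/22) + (5/6)(5/22) = 17/33.

0.5152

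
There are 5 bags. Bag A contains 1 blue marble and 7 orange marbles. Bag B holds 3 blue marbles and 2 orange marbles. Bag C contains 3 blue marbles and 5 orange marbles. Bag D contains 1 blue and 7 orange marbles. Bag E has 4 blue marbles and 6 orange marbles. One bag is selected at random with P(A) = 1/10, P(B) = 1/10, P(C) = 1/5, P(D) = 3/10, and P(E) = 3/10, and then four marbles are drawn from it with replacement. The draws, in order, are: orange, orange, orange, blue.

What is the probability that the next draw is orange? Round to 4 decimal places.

0.7091

Under each hypothesis, the probability of the observed sequence is: P(data | bag A) = (7/8)(7/8)(7/8)(1/8) = 0.08374; P(data | bag B) = (2/5)(2/5)(2/5)(3/5) = 0.0384; P(data | bag C) = (5/8)(5/8)(5/8)(3/8) = 0.091553; P(data | bag D) = (7/8)(7/8)(7/8)(1/8) = 0.08374; P(data | bag E) = (6/10)(6/10)(6/10)(4/10) = 0.0864.
Weighting by the prior gives 1/10 · 0.08374 = 0.008374, 1/10 · 0.0384 = 0.00384, 1/5 · 0.091553 = 0.018311, 3/10 · 0.08374 = 0.025122, 3/10 · 0.0864 = 0.02592; with total 0.081567.
Dividing through by the total gives posterior P(bag A | data) = 0.10266, P(bag B | data) = 0.047078, P(bag C | data) = 0.22449, P(bag D | data) = 0.30799, P(bag E | data) = 0.31778.
The predictive probability is P(orange next | data) = (7/8)(0.10266) + (2/5)(0.047078) + (5/8)(0.22449) + (7/8)(0.30799) + (3/5)(0.31778) = 0.70913.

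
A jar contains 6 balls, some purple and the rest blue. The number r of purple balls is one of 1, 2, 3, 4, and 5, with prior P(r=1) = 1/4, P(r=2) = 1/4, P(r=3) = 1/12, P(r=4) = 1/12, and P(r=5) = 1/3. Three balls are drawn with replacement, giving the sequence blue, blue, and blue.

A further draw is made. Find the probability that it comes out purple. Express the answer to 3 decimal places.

Under each hypothesis, the probability of the observed sequence is: P(data | r = 1) = (5/6)(5/6)(5/6) = 125/216; P(data | r = 2) = (4/6)(4/6)(4/6) = 8/27; P(data | r = 3) = (3/6)(3/6)(3/6) = 1/8; P(data | r = 4) = (2/6)(2/6)(2/6) = 1/27; P(data | r = 5) = (1/6)(1/6)(1/6) = 1/216.
Weighting by the prior gives 1/4 · 125/216 = 125/864, 1/4 · 8/27 = 2/27, 1/12 · 1/8 = 1/96, 1/12 · 1/27 = 1/324, 1/3 · 1/216 = 1/648; with total 101/432.
Dividing through by the total gives posterior P(r = 1 | data) = 125/202, P(r = 2 | data) = 32/101, P(r = 3 | data) = 9/202, P(r = 4 | data) = 4/303, P(r = 5 | data) = 2/303.
Averaging over the posterior, P(purple next | data) = (1/6)(125/202) + (1/3)(32/101) + (1/2)(9/202) + (2/3)(4/303) + (5/6)(2/303) = 223/909.

0.245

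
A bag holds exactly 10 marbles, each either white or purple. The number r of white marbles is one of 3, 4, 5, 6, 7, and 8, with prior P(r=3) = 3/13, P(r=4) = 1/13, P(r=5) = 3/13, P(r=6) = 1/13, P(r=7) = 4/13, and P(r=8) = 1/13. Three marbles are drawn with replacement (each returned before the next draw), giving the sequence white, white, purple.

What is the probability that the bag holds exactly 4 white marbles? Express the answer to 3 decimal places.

0.063

Compute the likelihood of the observed sequence for each case: P(data | r = 3) = (3/10)(3/10)(7/10) = 0.063; P(data | r = 4) = (4/10)(4/10)(6/10) = 0.096; P(data | r = 5) = (5/10)(5/10)(5/10) = 0.125; P(data | r = 6) = (6/10)(6/10)(4/10) = 0.144; P(data | r = 7) = (7/10)(7/10)(3/10) = 0.147; P(data | r = 8) = (8/10)(8/10)(2/10) = 0.128.
Multiplying each by its prior: 3/13 · 0.063 = 0.014538, 1/13 · 0.096 = 0.0073846, 3/13 · 0.125 = 0.028846, 1/13 · 0.144 = 0.011077, 4/13 · 0.147 = 0.045231, 1/13 · 0.128 = 0.0098462; summing to 0.11692.
By Bayes' rule, P(r = 4 | data) = (0.0073846) / (0.11692) = 0.063158.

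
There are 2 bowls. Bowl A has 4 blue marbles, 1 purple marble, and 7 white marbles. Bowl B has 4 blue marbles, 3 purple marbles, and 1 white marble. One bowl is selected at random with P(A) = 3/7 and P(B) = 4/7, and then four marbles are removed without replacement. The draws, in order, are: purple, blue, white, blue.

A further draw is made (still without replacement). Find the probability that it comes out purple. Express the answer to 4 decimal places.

The likelihood of the observed sequence under each hypothesis: P(data | bowl A) = (1/12)(4/11)(7/10)(3/9) = 0.0070707; P(data | bowl B) = (3/8)(4/7)(1/6)(3/5) = 0.021429.
Weighting by the prior gives 3/7 · 0.0070707 = 0.0030303, 4/7 · 0.021429 = 0.012245; with total 0.015275.
Dividing through by the total gives posterior P(bowl A | data) = 0.19838, P(bowl B | data) = 0.80162.
The predictive probability is P(purple next | data) = (0)(0.19838) + (1/2)(0.80162) = 0.40081.

0.4008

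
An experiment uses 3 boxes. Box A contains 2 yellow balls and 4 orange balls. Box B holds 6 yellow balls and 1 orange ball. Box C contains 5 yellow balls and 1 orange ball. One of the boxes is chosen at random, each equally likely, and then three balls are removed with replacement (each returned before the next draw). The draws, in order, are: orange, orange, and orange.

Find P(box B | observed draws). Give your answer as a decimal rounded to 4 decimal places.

Compute the likelihood of the observed sequence for each case: P(data | box A) = (4/6)(4/6)(4/6) = 0.2963; P(data | box B) = (1/7)(1/7)(1/7) = 0.0029155; P(data | box C) = (1/6)(1/6)(1/6) = 0.0046296.
Multiplying each by its prior: 1/3 · 0.2963 = 0.098765, 1/3 · 0.0029155 = 0.00097182, 1/3 · 0.0046296 = 0.0015432; with total 0.10128.
Therefore the posterior P(box B | data) = (0.00097182) / (0.10128) = 0.0095953.

0.0096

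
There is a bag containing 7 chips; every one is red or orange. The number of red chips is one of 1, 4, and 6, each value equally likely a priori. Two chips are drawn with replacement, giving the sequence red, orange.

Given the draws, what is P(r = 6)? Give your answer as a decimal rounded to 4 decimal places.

The likelihood of the observed sequence under each hypothesis: P(data | r = 1) = (1/7)(6/7) = 6/49; P(data | r = 4) = (4/7)(3/7) = 12/49; P(data | r = 6) = (6/7)(1/7) = 6/49.
Weighting by the prior gives 1/3 · 6/49 = 2/49, 1/3 · 12/49 = 4/49, 1/3 · 6/49 = 2/49; these sum to 8/49.
So P(r = 6 | data) = (2/49) / (8/49) = 1/4.

0.2500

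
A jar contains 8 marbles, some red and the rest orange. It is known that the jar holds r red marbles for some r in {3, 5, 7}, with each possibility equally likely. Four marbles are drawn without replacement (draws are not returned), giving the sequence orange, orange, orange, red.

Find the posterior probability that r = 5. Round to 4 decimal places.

0.1429

Compute the likelihood of the observed sequence for each case: P(data | r = 3) = (5/8)(4/7)(3/6)(3/5) = 3/28; P(data | r = 5) = (3/8)(2/7)(1/6)(5/5) = 1/56; P(data | r = 7) = (1/8)(0/7) = 0.
The prior-weighted likelihoods are 1/3 · 3/28 = 1/28, 1/3 · 1/56 = 1/168, 1/3 · 0 = 0; with total 1/24.
So P(r = 5 | data) = (1/168) / (1/24) = 1/7.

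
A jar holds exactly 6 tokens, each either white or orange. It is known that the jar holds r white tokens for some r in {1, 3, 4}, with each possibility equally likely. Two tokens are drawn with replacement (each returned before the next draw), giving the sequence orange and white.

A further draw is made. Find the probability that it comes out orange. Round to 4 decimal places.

0.5152

Compute the likelihood of the observed sequence for each case: P(data | r = 1) = (5/6)(1/6) = 5/36; P(data | r = 3) = (3/6)(3/6) = 1/4; P(data | r = 4) = (2/6)(4/6) = 2/9.
Multiplying each by its prior: 1/3 · 5/36 = 5/108, 1/3 · 1/4 = 1/12, 1/3 · 2/9 = 2/27; these sum to 11/54.
Normalising, the posterior is P(r = 1 | data) = 5/22, P(r = 3 | data) = 9/22, P(r = 4 | data) = 4/11.
Averaging over the posterior, P(orange next | data) = (5/6)(5/22) + (1/2)(9/22) + (1/3)(4/11) = 17/33.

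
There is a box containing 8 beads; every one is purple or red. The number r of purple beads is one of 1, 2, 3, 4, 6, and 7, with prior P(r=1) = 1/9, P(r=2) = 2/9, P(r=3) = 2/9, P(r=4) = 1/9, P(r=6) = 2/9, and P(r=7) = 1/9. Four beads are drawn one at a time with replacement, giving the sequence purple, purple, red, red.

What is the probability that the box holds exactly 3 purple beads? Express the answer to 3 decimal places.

0.326

Under each hypothesis, the probability of the observed sequence is: P(data | r = 1) = (1/8)(1/8)(7/8)(7/8) = 0.011963; P(data | r = 2) = (2/8)(2/8)(6/8)(6/8) = 0.035156; P(data | r = 3) = (3/8)(3/8)(5/8)(5/8) = 0.054932; P(data | r = 4) = (4/8)(4/8)(4/8)(4/8) = 0.0625; P(data | r = 6) = (6/8)(6/8)(2/8)(2/8) = 0.035156; P(data | r = 7) = (7/8)(7/8)(1/8)(1/8) = 0.011963.
Multiplying each by its prior: 1/9 · 0.011963 = 0.0013292, 2/9 · 0.035156 = 0.0078125, 2/9 · 0.054932 = 0.012207, 1/9 · 0.0625 = 0.0069444, 2/9 · 0.035156 = 0.0078125, 1/9 · 0.011963 = 0.0013292; these sum to 0.037435.
By Bayes' rule, P(r = 3 | data) = (0.012207) / (0.037435) = 0.32609.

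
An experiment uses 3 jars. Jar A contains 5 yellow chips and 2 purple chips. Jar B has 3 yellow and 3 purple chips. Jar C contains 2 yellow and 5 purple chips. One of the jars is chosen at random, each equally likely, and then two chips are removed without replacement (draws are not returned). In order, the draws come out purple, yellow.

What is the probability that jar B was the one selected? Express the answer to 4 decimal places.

0.3865

The likelihood of the observed sequence under each hypothesis: P(data | jar A) = (2/7)(5/6) = 5/21; P(data | jar B) = (3/6)(3/5) = 3/10; P(data | jar C) = (5/7)(2/6) = 5/21.
The prior-weighted likelihoods are 1/3 · 5/21 = 5/63, 1/3 · 3/10 = 1/10, 1/3 · 5/21 = 5/63; these sum to 163/630.
Hence P(jar B | data) = (1/10) / (163/630) = 63/163.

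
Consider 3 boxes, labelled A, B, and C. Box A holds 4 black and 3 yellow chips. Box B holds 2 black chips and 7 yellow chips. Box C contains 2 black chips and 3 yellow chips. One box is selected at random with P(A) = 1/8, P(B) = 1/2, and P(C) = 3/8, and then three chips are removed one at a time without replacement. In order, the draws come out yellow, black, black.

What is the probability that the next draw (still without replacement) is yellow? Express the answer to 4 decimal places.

Compute the likelihood of the observed sequence for each case: P(data | box A) = (3/7)(4/6)(3/5) = 0.17143; P(data | box B) = (7/9)(2/8)(1/7) = 0.027778; P(data | box C) = (3/5)(2/4)(1/3) = 0.1.
Multiplying each by its prior: 1/8 · 0.17143 = 0.021429, 1/2 · 0.027778 = 0.013889, 3/8 · 0.1 = 0.0375; with total 0.072817.
The posterior is then P(box A | data) = 0.29428, P(box B | data) = 0.19074, P(box C | data) = 0.51499.
The predictive probability is P(yellow next | data) = (1/2)(0.29428) + (1)(0.19074) + (1)(0.51499) = 0.85286.

0.8529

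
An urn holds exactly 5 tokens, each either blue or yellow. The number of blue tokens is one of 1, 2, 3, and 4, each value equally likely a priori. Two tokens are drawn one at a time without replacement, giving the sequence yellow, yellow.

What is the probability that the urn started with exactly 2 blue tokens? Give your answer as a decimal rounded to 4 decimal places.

0.3000

Compute the likelihood of the observed sequence for each case: P(data | r = 1) = (4/5)(3/4) = 3/5; P(data | r = 2) = (3/5)(2/4) = 3/10; P(data | r = 3) = (2/5)(1/4) = 1/10; P(data | r = 4) = (1/5)(0/4) = 0.
Multiplying each by its prior: 1/4 · 3/5 = 3/20, 1/4 · 3/10 = 3/40, 1/4 · 1/10 = 1/40, 1/4 · 0 = 0; these sum to 1/4.
Hence P(r = 2 | data) = (3/40) / (1/4) = 3/10.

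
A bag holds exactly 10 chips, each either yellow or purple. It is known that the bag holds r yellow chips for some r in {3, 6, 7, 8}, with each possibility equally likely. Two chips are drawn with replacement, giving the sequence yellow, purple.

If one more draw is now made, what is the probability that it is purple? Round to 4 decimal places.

0.4122

The likelihood of the observed sequence under each hypothesis: P(data | r = 3) = (3/10)(7/10) = 21/100; P(data | r = 6) = (6/10)(4/10) = 6/25; P(data | r = 7) = (7/10)(3/10) = 21/100; P(data | r = 8) = (8/10)(2/10) = 4/25.
The prior-weighted likelihoods are 1/4 · 21/100 = 21/400, 1/4 · 6/25 = 3/50, 1/4 · 21/100 = 21/400, 1/4 · 4/25 = 1/25; summing to 41/200.
Normalising, the posterior is P(r = 3 | data) = 21/82, P(r = 6 | data) = 12/41, P(r = 7 | data) = 21/82, P(r = 8 | data) = 8/41.
Averaging over the posterior, P(purple next | data) = (7/10)(21/82) + (2/5)(12/41) + (3/10)(21/82) + (1/5)(8/41) = 169/410.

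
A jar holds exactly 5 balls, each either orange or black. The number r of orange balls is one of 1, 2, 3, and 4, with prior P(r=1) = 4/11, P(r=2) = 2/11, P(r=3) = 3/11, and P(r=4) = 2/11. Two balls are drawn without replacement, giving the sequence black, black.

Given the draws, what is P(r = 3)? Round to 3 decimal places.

0.091

The likelihood of the observed sequence under each hypothesis: P(data | r = 1) = (4/5)(3/4) = 3/5; P(data | r = 2) = (3/5)(2/4) = 3/10; P(data | r = 3) = (2/5)(1/4) = 1/10; P(data | r = 4) = (1/5)(0/4) = 0.
Multiplying each by its prior: 4/11 · 3/5 = 12/55, 2/11 · 3/10 = 3/55, 3/11 · 1/10 = 3/110, 2/11 · 0 = 0; with total 3/10.
Therefore the posterior P(r = 3 | data) = (3/110) / (3/10) = 1/11.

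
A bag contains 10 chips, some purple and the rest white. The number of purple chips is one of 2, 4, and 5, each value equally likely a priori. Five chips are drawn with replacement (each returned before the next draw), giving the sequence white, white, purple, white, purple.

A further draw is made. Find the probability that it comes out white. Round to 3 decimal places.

0.611

For each hypothesis, P(data | H) works out to: P(data | r = 2) = (8/10)(8/10)(2/10)(8/10)(2/10) = 0.02048; P(data | r = 4) = (6/10)(6/10)(4/10)(6/10)(4/10) = 0.03456; P(data | r = 5) = (5/10)(5/10)(5/10)(5/10)(5/10) = 0.03125.
Multiplying each by its prior: 1/3 · 0.02048 = 0.0068267, 1/3 · 0.03456 = 0.01152, 1/3 · 0.03125 = 0.010417; these sum to 0.028763.
Normalising, the posterior is P(r = 2 | data) = 0.23734, P(r = 4 | data) = 0.40051, P(r = 5 | data) = 0.36215.
Averaging over the posterior, P(white next | data) = (4/5)(0.23734) + (3/5)(0.40051) + (1/2)(0.36215) = 0.61125.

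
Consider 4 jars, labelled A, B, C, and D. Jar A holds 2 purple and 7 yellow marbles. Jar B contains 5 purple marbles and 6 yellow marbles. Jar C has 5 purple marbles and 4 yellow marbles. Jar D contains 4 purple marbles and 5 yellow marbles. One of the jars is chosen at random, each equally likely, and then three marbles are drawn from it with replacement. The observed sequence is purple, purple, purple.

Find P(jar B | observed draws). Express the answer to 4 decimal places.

For each hypothesis, P(data | H) works out to: P(data | jar A) = (2/9)(2/9)(2/9) = 0.010974; P(data | jar B) = (5/11)(5/11)(5/11) = 0.093914; P(data | jar C) = (5/9)(5/9)(5/9) = 0.17147; P(data | jar D) = (4/9)(4/9)(4/9) = 0.087791.
The prior-weighted likelihoods are 1/4 · 0.010974 = 0.0027435, 1/4 · 0.093914 = 0.023479, 1/4 · 0.17147 = 0.042867, 1/4 · 0.087791 = 0.021948; these sum to 0.091037.
By Bayes' rule, P(jar B | data) = (0.023479) / (0.091037) = 0.2579.

0.2579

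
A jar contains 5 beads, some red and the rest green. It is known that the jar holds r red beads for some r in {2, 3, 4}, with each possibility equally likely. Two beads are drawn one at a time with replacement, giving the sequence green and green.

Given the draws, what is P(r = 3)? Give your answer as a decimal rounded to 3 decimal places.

Under each hypothesis, the probability of the observed sequence is: P(data | r = 2) = (3/5)(3/5) = 9/25; P(data | r = 3) = (2/5)(2/5) = 4/25; P(data | r = 4) = (1/5)(1/5) = 1/25.
The prior-weighted likelihoods are 1/3 · 9/25 = 3/25, 1/3 · 4/25 = 4/75, 1/3 · 1/25 = 1/75; with total 14/75.
So P(r = 3 | data) = (4/75) / (14/75) = 2/7.

0.286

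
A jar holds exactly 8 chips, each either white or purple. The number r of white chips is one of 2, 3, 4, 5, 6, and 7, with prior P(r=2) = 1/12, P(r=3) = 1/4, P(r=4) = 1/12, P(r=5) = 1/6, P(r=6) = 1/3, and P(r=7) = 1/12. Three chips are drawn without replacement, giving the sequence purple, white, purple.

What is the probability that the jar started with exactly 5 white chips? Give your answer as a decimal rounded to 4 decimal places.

Compute the likelihood of the observed sequence for each case: P(data | r = 2) = (6/8)(2/7)(5/6) = 5/28; P(data | r = 3) = (5/8)(3/7)(4/6) = 5/28; P(data | r = 4) = (4/8)(4/7)(3/6) = 1/7; P(data | r = 5) = (3/8)(5/7)(2/6) = 5/56; P(data | r = 6) = (2/8)(6/7)(1/6) = 1/28; P(data | r = 7) = (1/8)(7/7)(0/6) = 0.
The prior-weighted likelihoods are 1/12 · 5/28 = 5/336, 1/4 · 5/28 = 5/112, 1/12 · 1/7 = 1/84, 1/6 · 5/56 = 5/336, 1/3 · 1/28 = 1/84, 1/12 · 0 = 0; summing to 11/112.
By Bayes' rule, P(r = 5 | data) = (5/336) / (11/112) = 5/33.

0.1515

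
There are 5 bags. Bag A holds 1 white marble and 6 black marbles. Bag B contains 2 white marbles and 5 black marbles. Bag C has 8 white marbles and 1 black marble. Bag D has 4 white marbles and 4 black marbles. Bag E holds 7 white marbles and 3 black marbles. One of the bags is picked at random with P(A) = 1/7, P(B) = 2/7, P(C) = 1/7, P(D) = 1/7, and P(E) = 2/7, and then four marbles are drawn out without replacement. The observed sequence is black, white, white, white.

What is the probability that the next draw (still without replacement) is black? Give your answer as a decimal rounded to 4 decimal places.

Compute the likelihood of the observed sequence for each case: P(data | bag A) = (6/7)(1/6)(0/5) = 0; P(data | bag B) = (5/7)(2/6)(1/5)(0/4) = 0; P(data | bag C) = (1/9)(8/8)(7/7)(6/6) = 0.11111; P(data | bag D) = (4/8)(4/7)(3/6)(2/5) = 0.057143; P(data | bag E) = (3/10)(7/9)(6/8)(5/7) = 0.125.
Weighting by the prior gives 1/7 · 0 = 0, 2/7 · 0 = 0, 1/7 · 0.11111 = 0.015873, 1/7 · 0.057143 = 0.0081633, 2/7 · 0.125 = 0.035714; these sum to 0.059751.
Normalising, the posterior is P(bag A | data) = 0, P(bag B | data) = 0, P(bag C | data) = 0.26565, P(bag D | data) = 0.13662, P(bag E | data) = 0.59772.
Averaging over the posterior, P(black next | data) = (0)(0.26565) + (3/4)(0.13662) + (1/3)(0.59772) = 0.30171.

0.3017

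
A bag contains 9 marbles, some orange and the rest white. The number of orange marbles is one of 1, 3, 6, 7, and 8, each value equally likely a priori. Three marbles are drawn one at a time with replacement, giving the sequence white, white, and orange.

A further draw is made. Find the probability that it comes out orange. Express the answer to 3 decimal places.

0.412

The likelihood of the observed sequence under each hypothesis: P(data | r = 1) = (8/9)(8/9)(1/9) = 0.087791; P(data | r = 3) = (6/9)(6/9)(3/9) = 0.14815; P(data | r = 6) = (3/9)(3/9)(6/9) = 0.074074; P(data | r = 7) = (2/9)(2/9)(7/9) = 0.038409; P(data | r = 8) = (1/9)(1/9)(8/9) = 0.010974.
The prior-weighted likelihoods are 1/5 · 0.087791 = 0.017558, 1/5 · 0.14815 = 0.02963, 1/5 · 0.074074 = 0.014815, 1/5 · 0.038409 = 0.0076818, 1/5 · 0.010974 = 0.0021948; with total 0.071879.
Dividing through by the total gives posterior P(r = 1 | data) = 0.24427, P(r = 3 | data) = 0.41221, P(r = 6 | data) = 0.20611, P(r = 7 | data) = 0.10687, P(r = 8 | data) = 0.030534.
The predictive probability is P(orange next | data) = (1/9)(0.24427) + (1/3)(0.41221) + (2/3)(0.20611) + (7/9)(0.10687) + (8/9)(0.030534) = 0.41221.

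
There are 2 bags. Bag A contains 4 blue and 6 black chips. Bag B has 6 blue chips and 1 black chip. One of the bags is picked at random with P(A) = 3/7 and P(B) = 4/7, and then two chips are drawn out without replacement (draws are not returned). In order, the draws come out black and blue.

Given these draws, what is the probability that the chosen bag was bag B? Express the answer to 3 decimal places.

0.417

For each hypothesis, P(data | H) works out to: P(data | bag A) = (6/10)(4/9) = 4/15; P(data | bag B) = (1/7)(6/6) = 1/7.
Weighting by the prior gives 3/7 · 4/15 = 4/35, 4/7 · 1/7 = 4/49; with total 48/245.
So P(bag B | data) = (4/49) / (48/245) = 5/12.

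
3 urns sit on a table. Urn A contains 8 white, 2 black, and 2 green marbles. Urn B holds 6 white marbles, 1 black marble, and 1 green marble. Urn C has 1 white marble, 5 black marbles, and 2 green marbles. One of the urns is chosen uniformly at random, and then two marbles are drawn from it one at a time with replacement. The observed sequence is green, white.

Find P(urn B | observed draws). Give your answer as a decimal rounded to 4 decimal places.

For each hypothesis, P(data | H) works out to: P(data | urn A) = (2/12)(8/12) = 1/9; P(data | urn B) = (1/8)(6/8) = 3/32; P(data | urn C) = (2/8)(1/8) = 1/32.
The prior-weighted likelihoods are 1/3 · 1/9 = 1/27, 1/3 · 3/32 = 1/32, 1/3 · 1/32 = 1/96; these sum to 17/216.
Therefore the posterior P(urn B | data) = (1/32) / (17/216) = 27/68.

0.3971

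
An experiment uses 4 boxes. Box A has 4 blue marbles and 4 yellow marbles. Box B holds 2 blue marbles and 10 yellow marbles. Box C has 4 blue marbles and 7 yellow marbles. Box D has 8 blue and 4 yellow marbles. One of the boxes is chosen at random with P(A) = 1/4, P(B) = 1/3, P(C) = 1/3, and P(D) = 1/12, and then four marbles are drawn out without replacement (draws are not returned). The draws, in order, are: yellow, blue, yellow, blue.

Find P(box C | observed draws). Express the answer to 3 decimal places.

Compute the likelihood of the observed sequence for each case: P(data | box A) = (4/8)(4/7)(3/6)(3/5) = 0.085714; P(data | box B) = (10/12)(2/11)(9/10)(1/9) = 0.015152; P(data | box C) = (7/11)(4/10)(6/9)(3/8) = 0.063636; P(data | box D) = (4/12)(8/11)(3/10)(7/9) = 0.056566.
The prior-weighted likelihoods are 1/4 · 0.085714 = 0.021429, 1/3 · 0.015152 = 0.0050505, 1/3 · 0.063636 = 0.021212, 1/12 · 0.056566 = 0.0047138; with total 0.052405.
So P(box C | data) = (0.021212) / (0.052405) = 0.40477.

0.405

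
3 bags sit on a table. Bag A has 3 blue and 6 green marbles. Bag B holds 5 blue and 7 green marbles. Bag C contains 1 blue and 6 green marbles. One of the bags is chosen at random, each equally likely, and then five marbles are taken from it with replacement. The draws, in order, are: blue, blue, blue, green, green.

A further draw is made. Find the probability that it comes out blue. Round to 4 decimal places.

The likelihood of the observed sequence under each hypothesis: P(data | bag A) = (3/9)(3/9)(3/9)(6/9)(6/9) = 0.016461; P(data | bag B) = (5/12)(5/12)(5/12)(7/12)(7/12) = 0.024615; P(data | bag C) = (1/7)(1/7)(1/7)(6/7)(6/7) = 0.002142.
Weighting by the prior gives 1/3 · 0.016461 = 0.005487, 1/3 · 0.024615 = 0.008205, 1/3 · 0.002142 = 0.00071399; with total 0.014406.
Normalising, the posterior is P(bag A | data) = 0.38088, P(bag B | data) = 0.56956, P(bag C | data) = 0.049562.
So P(blue next | data) = Σ P(blue next | H) P(H | data) = (1/3)(0.38088) + (5/12)(0.56956) + (1/7)(0.049562) = 0.37136.

0.3714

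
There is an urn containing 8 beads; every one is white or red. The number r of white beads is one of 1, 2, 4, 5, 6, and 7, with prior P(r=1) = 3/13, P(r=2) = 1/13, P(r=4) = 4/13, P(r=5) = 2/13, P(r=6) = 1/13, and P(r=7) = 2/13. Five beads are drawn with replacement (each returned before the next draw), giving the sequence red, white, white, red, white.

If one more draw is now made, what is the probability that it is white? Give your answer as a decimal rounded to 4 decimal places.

0.5753

Under each hypothesis, the probability of the observed sequence is: P(data | r = 1) = (7/8)(1/8)(1/8)(7/8)(1/8) = 0.0014954; P(data | r = 2) = (6/8)(2/8)(2/8)(6/8)(2/8) = 0.0087891; P(data | r = 4) = (4/8)(4/8)(4/8)(4/8)(4/8) = 0.03125; P(data | r = 5) = (3/8)(5/8)(5/8)(3/8)(5/8) = 0.034332; P(data | r = 6) = (2/8)(6/8)(6/8)(2/8)(6/8) = 0.026367; P(data | r = 7) = (1/8)(7/8)(7/8)(1/8)(7/8) = 0.010468.
Multiplying each by its prior: 3/13 · 0.0014954 = 0.00034508, 1/13 · 0.0087891 = 0.00067608, 4/13 · 0.03125 = 0.0096154, 2/13 · 0.034332 = 0.0052819, 1/13 · 0.026367 = 0.0020282, 2/13 · 0.010468 = 0.0016104; with total 0.019557.
Normalising, the posterior is P(r = 1 | data) = 0.017645, P(r = 2 | data) = 0.03457, P(r = 4 | data) = 0.49166, P(r = 5 | data) = 0.27008, P(r = 6 | data) = 0.10371, P(r = 7 | data) = 0.082343.
The predictive probability is P(white next | data) = (1/8)(0.017645) + (1/4)(0.03457) + (1/2)(0.49166) + (5/8)(0.27008) + (3/4)(0.10371) + (7/8)(0.082343) = 0.57531.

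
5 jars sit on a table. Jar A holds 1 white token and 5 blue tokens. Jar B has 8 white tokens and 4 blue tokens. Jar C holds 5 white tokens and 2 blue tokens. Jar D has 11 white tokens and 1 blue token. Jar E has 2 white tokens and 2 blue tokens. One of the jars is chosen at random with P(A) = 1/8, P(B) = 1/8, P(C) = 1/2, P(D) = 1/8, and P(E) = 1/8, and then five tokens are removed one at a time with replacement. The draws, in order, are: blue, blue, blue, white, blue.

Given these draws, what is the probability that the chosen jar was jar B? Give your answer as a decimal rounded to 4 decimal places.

The likelihood of the observed sequence under each hypothesis: P(data | jar A) = (5/6)(5/6)(5/6)(1/6)(5/6) = 0.080376; P(data | jar B) = (4/12)(4/12)(4/12)(8/12)(4/12) = 0.0082305; P(data | jar C) = (2/7)(2/7)(2/7)(5/7)(2/7) = 0.0047599; P(data | jar D) = (1/12)(1/12)(1/12)(11/12)(1/12) = 4.4207e-05; P(data | jar E) = (2/4)(2/4)(2/4)(2/4)(2/4) = 0.03125.
The prior-weighted likelihoods are 1/8 · 0.080376 = 0.010047, 1/8 · 0.0082305 = 0.0010288, 1/2 · 0.0047599 = 0.00238, 1/8 · 4.4207e-05 = 5.5258e-06, 1/8 · 0.03125 = 0.0039062; summing to 0.017367.
Therefore the posterior P(jar B | data) = (0.0010288) / (0.017367) = 0.059238.

0.0592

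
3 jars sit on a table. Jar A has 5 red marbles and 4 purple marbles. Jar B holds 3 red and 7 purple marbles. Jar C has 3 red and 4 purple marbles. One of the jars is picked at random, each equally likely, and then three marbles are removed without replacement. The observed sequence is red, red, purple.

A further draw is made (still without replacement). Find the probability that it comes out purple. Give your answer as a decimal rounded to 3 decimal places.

The likelihood of the observed sequence under each hypothesis: P(data | jar A) = (5/9)(4/8)(4/7) = 0.15873; P(data | jar B) = (3/10)(2/9)(7/8) = 0.058333; P(data | jar C) = (3/7)(2/6)(4/5) = 0.11429.
The prior-weighted likelihoods are 1/3 · 0.15873 = 0.05291, 1/3 · 0.058333 = 0.019444, 1/3 · 0.11429 = 0.038095; with total 0.11045.
The posterior is then P(jar A | data) = 0.47904, P(jar B | data) = 0.17605, P(jar C | data) = 0.34491.
Averaging over the posterior, P(purple next | data) = (1/2)(0.47904) + (6/7)(0.17605) + (3/4)(0.34491) = 0.6491.

0.649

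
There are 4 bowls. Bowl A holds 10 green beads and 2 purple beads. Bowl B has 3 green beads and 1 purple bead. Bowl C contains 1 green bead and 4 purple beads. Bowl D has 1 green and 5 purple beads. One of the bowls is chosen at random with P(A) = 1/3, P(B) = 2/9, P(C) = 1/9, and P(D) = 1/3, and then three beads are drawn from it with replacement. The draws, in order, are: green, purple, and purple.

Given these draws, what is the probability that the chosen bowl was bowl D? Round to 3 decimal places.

For each hypothesis, P(data | H) works out to: P(data | bowl A) = (10/12)(2/12)(2/12) = 0.023148; P(data | bowl B) = (3/4)(1/4)(1/4) = 0.046875; P(data | bowl C) = (1/5)(4/5)(4/5) = 0.128; P(data | bowl D) = (1/6)(5/6)(5/6) = 0.11574.
Weighting by the prior gives 1/3 · 0.023148 = 0.007716, 2/9 · 0.046875 = 0.010417, 1/9 · 0.128 = 0.014222, 1/3 · 0.11574 = 0.03858; with total 0.070935.
Therefore the posterior P(bowl D | data) = (0.03858) / (0.070935) = 0.54388.

0.544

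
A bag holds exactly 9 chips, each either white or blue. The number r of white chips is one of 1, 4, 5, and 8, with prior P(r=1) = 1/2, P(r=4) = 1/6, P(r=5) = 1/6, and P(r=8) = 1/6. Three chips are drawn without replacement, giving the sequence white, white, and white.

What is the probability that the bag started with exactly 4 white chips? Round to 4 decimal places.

0.0571

The likelihood of the observed sequence under each hypothesis: P(data | r = 1) = (1/9)(0/8) = 0; P(data | r = 4) = (4/9)(3/8)(2/7) = 1/21; P(data | r = 5) = (5/9)(4/8)(3/7) = 5/42; P(data | r = 8) = (8/9)(7/8)(6/7) = 2/3.
The prior-weighted likelihoods are 1/2 · 0 = 0, 1/6 · 1/21 = 1/126, 1/6 · 5/42 = 5/252, 1/6 · 2/3 = 1/9; summing to 5/36.
So P(r = 4 | data) = (1/126) / (5/36) = 2/35.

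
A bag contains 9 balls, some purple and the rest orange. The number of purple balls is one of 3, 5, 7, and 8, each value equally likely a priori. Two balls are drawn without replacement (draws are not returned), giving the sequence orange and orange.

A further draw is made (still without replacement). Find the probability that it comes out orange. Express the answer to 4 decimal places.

0.4675

For each hypothesis, P(data | H) works out to: P(data | r = 3) = (6/9)(5/8) = 5/12; P(data | r = 5) = (4/9)(3/8) = 1/6; P(data | r = 7) = (2/9)(1/8) = 1/36; P(data | r = 8) = (1/9)(0/8) = 0.
Multiplying each by its prior: 1/4 · 5/12 = 5/48, 1/4 · 1/6 = 1/24, 1/4 · 1/36 = 1/144, 1/4 · 0 = 0; with total 11/72.
The posterior is then P(r = 3 | data) = 15/22, P(r = 5 | data) = 3/11, P(r = 7 | data) = 1/22, P(r = 8 | data) = 0.
The predictive probability is P(orange next | data) = (4/7)(15/22) + (2/7)(3/11) + (0)(1/22) = 36/77.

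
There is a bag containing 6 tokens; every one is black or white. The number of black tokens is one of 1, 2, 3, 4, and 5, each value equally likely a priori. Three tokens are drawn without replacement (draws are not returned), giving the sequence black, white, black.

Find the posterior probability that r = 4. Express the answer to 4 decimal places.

0.3429

The likelihood of the observed sequence under each hypothesis: P(data | r = 1) = (1/6)(5/5)(0/4) = 0; P(data | r = 2) = (2/6)(4/5)(1/4) = 1/15; P(data | r = 3) = (3/6)(3/5)(2/4) = 3/20; P(data | r = 4) = (4/6)(2/5)(3/4) = 1/5; P(data | r = 5) = (5/6)(1/5)(4/4) = 1/6.
Weighting by the prior gives 1/5 · 0 = 0, 1/5 · 1/15 = 1/75, 1/5 · 3/20 = 3/100, 1/5 · 1/5 = 1/25, 1/5 · 1/6 = 1/30; these sum to 7/60.
Hence P(r = 4 | data) = (1/25) / (7/60) = 12/35.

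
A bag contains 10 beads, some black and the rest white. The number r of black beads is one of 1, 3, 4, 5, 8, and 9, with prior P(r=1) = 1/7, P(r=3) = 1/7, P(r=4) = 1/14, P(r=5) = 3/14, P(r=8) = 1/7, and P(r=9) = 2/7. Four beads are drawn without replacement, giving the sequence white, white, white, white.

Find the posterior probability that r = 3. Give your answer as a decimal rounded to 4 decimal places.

Under each hypothesis, the probability of the observed sequence is: P(data | r = 1) = (9/10)(8/9)(7/8)(6/7) = 3/5; P(data | r = 3) = (7/10)(6/9)(5/8)(4/7) = 1/6; P(data | r = 4) = (6/10)(5/9)(4/8)(3/7) = 1/14; P(data | r = 5) = (5/10)(4/9)(3/8)(2/7) = 1/42; P(data | r = 8) = (2/10)(1/9)(0/8) = 0; P(data | r = 9) = (1/10)(0/9) = 0.
The prior-weighted likelihoods are 1/7 · 3/5 = 3/35, 1/7 · 1/6 = 1/42, 1/14 · 1/14 = 1/196, 3/14 · 1/42 = 1/196, 1/7 · 0 = 0, 2/7 · 0 = 0; with total 88/735.
By Bayes' rule, P(r = 3 | data) = (1/42) / (88/735) = 35/176.

0.1989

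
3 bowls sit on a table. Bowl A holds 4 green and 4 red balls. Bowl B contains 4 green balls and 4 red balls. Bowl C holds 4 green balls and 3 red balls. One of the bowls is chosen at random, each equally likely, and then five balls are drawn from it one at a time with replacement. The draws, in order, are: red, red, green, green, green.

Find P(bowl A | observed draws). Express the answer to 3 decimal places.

The likelihood of the observed sequence under each hypothesis: P(data | bowl A) = (4/8)(4/8)(4/8)(4/8)(4/8) = 0.03125; P(data | bowl B) = (4/8)(4/8)(4/8)(4/8)(4/8) = 0.03125; P(data | bowl C) = (3/7)(3/7)(4/7)(4/7)(4/7) = 0.034271.
Weighting by the prior gives 1/3 · 0.03125 = 0.010417, 1/3 · 0.03125 = 0.010417, 1/3 · 0.034271 = 0.011424; these sum to 0.032257.
Therefore the posterior P(bowl A | data) = (0.010417) / (0.032257) = 0.32293.

0.323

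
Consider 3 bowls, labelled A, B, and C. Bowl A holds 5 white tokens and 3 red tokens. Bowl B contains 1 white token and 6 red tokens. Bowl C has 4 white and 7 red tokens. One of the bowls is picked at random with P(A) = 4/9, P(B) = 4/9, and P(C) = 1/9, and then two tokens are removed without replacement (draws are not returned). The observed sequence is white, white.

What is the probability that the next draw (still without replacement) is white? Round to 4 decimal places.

0.4803

Under each hypothesis, the probability of the observed sequence is: P(data | bowl A) = (5/8)(4/7) = 0.35714; P(data | bowl B) = (1/7)(0/6) = 0; P(data | bowl C) = (4/11)(3/10) = 0.10909.
Weighting by the prior gives 4/9 · 0.35714 = 0.15873, 4/9 · 0 = 0, 1/9 · 0.10909 = 0.012121; these sum to 0.17085.
Dividing through by the total gives posterior P(bowl A | data) = 0.92905, P(bowl B | data) = 0, P(bowl C | data) = 0.070946.
The predictive probability is P(white next | data) = (1/2)(0.92905) + (2/9)(0.070946) = 0.48029.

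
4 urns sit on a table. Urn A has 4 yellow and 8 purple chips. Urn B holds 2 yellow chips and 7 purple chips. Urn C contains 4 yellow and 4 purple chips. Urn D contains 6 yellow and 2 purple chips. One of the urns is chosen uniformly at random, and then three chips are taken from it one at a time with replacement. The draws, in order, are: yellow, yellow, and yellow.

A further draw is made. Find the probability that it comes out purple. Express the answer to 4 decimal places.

0.3382

Compute the likelihood of the observed sequence for each case: P(data | urn A) = (4/12)(4/12)(4/12) = 0.037037; P(data | urn B) = (2/9)(2/9)(2/9) = 0.010974; P(data | urn C) = (4/8)(4/8)(4/8) = 0.125; P(data | urn D) = (6/8)(6/8)(6/8) = 0.42188.
The prior-weighted likelihoods are 1/4 · 0.037037 = 0.0092593, 1/4 · 0.010974 = 0.0027435, 1/4 · 0.125 = 0.03125, 1/4 · 0.42188 = 0.10547; with total 0.14872.
Normalising, the posterior is P(urn A | data) = 0.062259, P(urn B | data) = 0.018447, P(urn C | data) = 0.21012, P(urn D | data) = 0.70917.
Averaging over the posterior, P(purple next | data) = (2/3)(0.062259) + (7/9)(0.018447) + (1/2)(0.21012) + (1/4)(0.70917) = 0.33821.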